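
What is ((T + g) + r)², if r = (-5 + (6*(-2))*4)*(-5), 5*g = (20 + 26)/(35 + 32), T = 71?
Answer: 12680111236/112225 ≈ 1.1299e+5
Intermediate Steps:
g = 46/335 (g = ((20 + 26)/(35 + 32))/5 = (46/67)/5 = (46*(1/67))/5 = (⅕)*(46/67) = 46/335 ≈ 0.13731)
r = 265 (r = (-5 - 12*4)*(-5) = (-5 - 48)*(-5) = -53*(-5) = 265)
((T + g) + r)² = ((71 + 46/335) + 265)² = (23831/335 + 265)² = (112606/335)² = 12680111236/112225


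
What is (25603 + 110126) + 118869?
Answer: 254598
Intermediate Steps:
(25603 + 110126) + 118869 = 135729 + 118869 = 254598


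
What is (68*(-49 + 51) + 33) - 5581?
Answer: -5412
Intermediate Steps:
(68*(-49 + 51) + 33) - 5581 = (68*2 + 33) - 5581 = (136 + 33) - 5581 = 169 - 5581 = -5412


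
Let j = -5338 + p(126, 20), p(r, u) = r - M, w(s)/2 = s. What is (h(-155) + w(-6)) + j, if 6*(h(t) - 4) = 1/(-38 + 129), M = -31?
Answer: -2833193/546 ≈ -5189.0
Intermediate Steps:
h(t) = 2185/546 (h(t) = 4 + 1/(6*(-38 + 129)) = 4 + (⅙)/91 = 4 + (⅙)*(1/91) = 4 + 1/546 = 2185/546)
w(s) = 2*s
p(r, u) = 31 + r (p(r, u) = r - 1*(-31) = r + 31 = 31 + r)
j = -5181 (j = -5338 + (31 + 126) = -5338 + 157 = -5181)
(h(-155) + w(-6)) + j = (2185/546 + 2*(-6)) - 5181 = (2185/546 - 12) - 5181 = -4367/546 - 5181 = -2833193/546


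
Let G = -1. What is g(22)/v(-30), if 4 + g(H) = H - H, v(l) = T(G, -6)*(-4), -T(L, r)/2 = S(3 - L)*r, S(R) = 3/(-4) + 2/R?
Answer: -1/3 ≈ -0.33333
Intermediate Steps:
S(R) = -3/4 + 2/R (S(R) = 3*(-1/4) + 2/R = -3/4 + 2/R)
T(L, r) = -2*r*(-3/4 + 2/(3 - L)) (T(L, r) = -2*(-3/4 + 2/(3 - L))*r = -2*r*(-3/4 + 2/(3 - L)))
v(l) = 12 (v(l) = ((1/2)*(-6)*(-1 + 3*(-1))/(-3 - 1))*(-4) = ((1/2)*(-6)*(-1 - 3)/(-4))*(-4) = ((1/2)*(-6)*(-1/4)*(-4))*(-4) = -3*(-4) = 12)
g(H) = -4 (g(H) = -4 + (H - H) = -4 + 0 = -4)
g(22)/v(-30) = -4/12 = -4*1/12 = -1/3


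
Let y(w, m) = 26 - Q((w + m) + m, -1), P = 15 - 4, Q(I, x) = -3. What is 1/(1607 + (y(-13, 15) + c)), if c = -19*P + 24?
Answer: 1/1451 ≈ 0.00068918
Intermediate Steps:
P = 11
y(w, m) = 29 (y(w, m) = 26 - 1*(-3) = 26 + 3 = 29)
c = -185 (c = -19*11 + 24 = -209 + 24 = -185)
1/(1607 + (y(-13, 15) + c)) = 1/(1607 + (29 - 185)) = 1/(1607 - 156) = 1/1451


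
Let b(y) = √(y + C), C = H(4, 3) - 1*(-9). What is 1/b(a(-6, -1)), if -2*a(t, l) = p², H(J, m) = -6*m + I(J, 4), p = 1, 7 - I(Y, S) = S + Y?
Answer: -I*√42/21 ≈ -0.30861*I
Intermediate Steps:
I(Y, S) = 7 - S - Y (I(Y, S) = 7 - (S + Y) = 7 + (-S - Y) = 7 - S - Y)
H(J, m) = 3 - J - 6*m (H(J, m) = -6*m + (7 - 1*4 - J) = -6*m + (7 - 4 - J) = -6*m + (3 - J) = 3 - J - 6*m)
a(t, l) = -½ (a(t, l) = -½*1² = -½*1 = -½)
C = -10 (C = (3 - 1*4 - 6*3) - 1*(-9) = (3 - 4 - 18) + 9 = -19 + 9 = -10)
b(y) = √(-10 + y) (b(y) = √(y - 10) = √(-10 + y))
1/b(a(-6, -1)) = 1/(√(-10 - ½)) = 1/(√(-21/2)) = 1/(I*√42/2) = -I*√42/21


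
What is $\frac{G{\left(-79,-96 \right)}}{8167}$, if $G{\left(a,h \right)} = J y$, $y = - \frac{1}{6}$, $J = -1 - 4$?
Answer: $\frac{5}{49002} \approx 0.00010204$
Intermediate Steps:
$J = -5$ ($J = -1 - 4 = -5$)
$y = - \frac{1}{6}$ ($y = \left(-1\right) \frac{1}{6} = - \frac{1}{6} \approx -0.16667$)
$G{\left(a,h \right)} = \frac{5}{6}$ ($G{\left(a,h \right)} = \left(-5\right) \left(- \frac{1}{6}\right) = \frac{5}{6}$)
$\frac{G{\left(-79,-96 \right)}}{8167} = \frac{5}{6 \cdot 8167} = \frac{5}{6} \cdot \frac{1}{8167} = \frac{5}{49002}$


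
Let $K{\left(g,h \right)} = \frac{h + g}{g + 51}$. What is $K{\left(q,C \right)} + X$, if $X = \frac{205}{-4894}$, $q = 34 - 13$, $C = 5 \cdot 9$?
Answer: $\frac{25687}{29364} \approx 0.87478$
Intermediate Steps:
$C = 45$
$q = 21$ ($q = 34 - 13 = 21$)
$X = - \frac{205}{4894}$ ($X = 205 \left(- \frac{1}{4894}\right) = - \frac{205}{4894} \approx -0.041888$)
$K{\left(g,h \right)} = \frac{g + h}{51 + g}$
$K{\left(q,C \right)} + X = \frac{21 + 45}{51 + 21} - \frac{205}{4894} = \frac{1}{72} \cdot 66 - \frac{205}{4894} = \frac{11}{12} - \frac{205}{4894} = \frac{25687}{29364}$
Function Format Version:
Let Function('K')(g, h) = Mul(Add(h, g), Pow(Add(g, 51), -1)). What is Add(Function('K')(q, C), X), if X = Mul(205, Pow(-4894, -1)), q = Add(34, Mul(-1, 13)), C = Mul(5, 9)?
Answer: Rational(25687, 29364) ≈ 0.87478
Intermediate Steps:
C = 45
q = 21 (q = Add(34, -13) = 21)
X = Rational(-205, 4894) (X = Mul(205, Rational(-1, 4894)) = Rational(-205, 4894) ≈ -0.041888)
Function('K')(g, h) = Mul(Pow(Add(51, g), -1), Add(g, h)) (Function('K')(g, h) = Mul(Add(g, h), Pow(Add(51, g), -1)) = Mul(Pow(Add(51, g), -1), Add(g, h)))
Add(Function('K')(q, C), X) = Add(Mul(Pow(Add(51, 21), -1), Add(21, 45)), Rational(-205, 4894)) = Add(Mul(Pow(72, -1), 66), Rational(-205, 4894)) = Add(Mul(Rational(1, 72), 66), Rational(-205, 4894)) = Add(Rational(11, 12), Rational(-205, 4894)) = Rational(25687, 29364)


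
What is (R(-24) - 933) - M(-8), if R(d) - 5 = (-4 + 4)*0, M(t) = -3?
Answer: -925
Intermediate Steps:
R(d) = 5 (R(d) = 5 + (-4 + 4)*0 = 5 + 0*0 = 5 + 0 = 5)
(R(-24) - 933) - M(-8) = (5 - 933) - 1*(-3) = -928 + 3 = -925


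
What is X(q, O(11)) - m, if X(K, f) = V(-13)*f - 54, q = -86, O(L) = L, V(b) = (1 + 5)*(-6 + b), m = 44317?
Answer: -45625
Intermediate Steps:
V(b) = -36 + 6*b (V(b) = 6*(-6 + b) = -36 + 6*b)
X(K, f) = -54 - 114*f (X(K, f) = (-36 + 6*(-13))*f - 54 = (-36 - 78)*f - 54 = -114*f - 54 = -54 - 114*f)
X(q, O(11)) - m = (-54 - 114*11) - 1*44317 = (-54 - 1254) - 44317 = -1308 - 44317 = -45625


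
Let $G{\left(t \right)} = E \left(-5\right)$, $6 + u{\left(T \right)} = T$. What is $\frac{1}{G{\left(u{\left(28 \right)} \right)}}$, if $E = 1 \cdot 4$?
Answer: $- \frac{1}{20} \approx -0.05$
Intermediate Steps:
$E = 4$
$u{\left(T \right)} = -6 + T$
$G{\left(t \right)} = -20$ ($G{\left(t \right)} = 4 \left(-5\right) = -20$)
$\frac{1}{G{\left(u{\left(28 \right)} \right)}} = \frac{1}{-20} = - \frac{1}{20}$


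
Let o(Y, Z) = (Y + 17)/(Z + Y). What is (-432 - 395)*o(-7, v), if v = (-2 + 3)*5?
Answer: 4135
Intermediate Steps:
v = 5 (v = 1*5 = 5)
o(Y, Z) = (17 + Y)/(Y + Z)
(-432 - 395)*o(-7, v) = (-432 - 395)*((17 - 7)/(-7 + 5)) = -827*10/(-2) = -(-827)*10/2 = -827*(-5) = 4135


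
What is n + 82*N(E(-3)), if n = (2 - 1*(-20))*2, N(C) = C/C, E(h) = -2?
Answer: 126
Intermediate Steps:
N(C) = 1
n = 44 (n = (2 + 20)*2 = 22*2 = 44)
n + 82*N(E(-3)) = 44 + 82*1 = 44 + 82 = 126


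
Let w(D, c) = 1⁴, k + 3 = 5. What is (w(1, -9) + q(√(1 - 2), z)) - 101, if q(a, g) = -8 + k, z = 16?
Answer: -106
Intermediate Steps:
k = 2 (k = -3 + 5 = 2)
q(a, g) = -6 (q(a, g) = -8 + 2 = -6)
w(D, c) = 1
(w(1, -9) + q(√(1 - 2), z)) - 101 = (1 - 6) - 101 = -5 - 101 = -106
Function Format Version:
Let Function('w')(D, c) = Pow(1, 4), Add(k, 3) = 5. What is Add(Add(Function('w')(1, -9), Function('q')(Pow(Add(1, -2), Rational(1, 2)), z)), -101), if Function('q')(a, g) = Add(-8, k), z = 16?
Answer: -106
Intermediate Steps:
k = 2 (k = Add(-3, 5) = 2)
Function('q')(a, g) = -6 (Function('q')(a, g) = Add(-8, 2) = -6)
Function('w')(D, c) = 1
Add(Add(Function('w')(1, -9), Function('q')(Pow(Add(1, -2), Rational(1, 2)), z)), -101) = Add(Add(1, -6), -101) = Add(-5, -101) = -106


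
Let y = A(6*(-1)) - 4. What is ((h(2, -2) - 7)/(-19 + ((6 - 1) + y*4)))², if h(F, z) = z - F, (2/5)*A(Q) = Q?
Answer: 121/8100 ≈ 0.014938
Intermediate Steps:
A(Q) = 5*Q/2
y = -19 (y = 5*(6*(-1))/2 - 4 = (5/2)*(-6) - 4 = -15 - 4 = -19)
((h(2, -2) - 7)/(-19 + ((6 - 1) + y*4)))² = (((-2 - 1*2) - 7)/(-19 + ((6 - 1) - 19*4)))² = (((-2 - 2) - 7)/(-19 + (5 - 76)))² = ((-4 - 7)/(-19 - 71))² = (-11/(-90))² = (-11*(-1/90))² = (11/90)² = 121/8100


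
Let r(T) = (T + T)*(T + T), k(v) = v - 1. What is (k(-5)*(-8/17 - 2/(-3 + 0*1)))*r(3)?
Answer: -720/17 ≈ -42.353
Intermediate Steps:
k(v) = -1 + v
r(T) = 4*T² (r(T) = (2*T)*(2*T) = 4*T²)
(k(-5)*(-8/17 - 2/(-3 + 0*1)))*r(3) = ((-1 - 5)*(-8/17 - 2/(-3 + 0*1)))*(4*3²) = (-6*(-8*1/17 - 2/(-3 + 0)))*(4*9) = -6*(-8/17 - 2/(-3))*36 = -6*(-8/17 - 2*(-⅓))*36 = -6*(-8/17 + ⅔)*36 = -6*10/51*36 = -20/17*36 = -720/17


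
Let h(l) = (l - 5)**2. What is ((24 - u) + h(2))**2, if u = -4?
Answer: 1369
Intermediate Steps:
h(l) = (-5 + l)**2
((24 - u) + h(2))**2 = ((24 - 1*(-4)) + (-5 + 2)**2)**2 = ((24 + 4) + (-3)**2)**2 = (28 + 9)**2 = 37**2 = 1369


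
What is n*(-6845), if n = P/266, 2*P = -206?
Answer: 705035/266 ≈ 2650.5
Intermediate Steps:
P = -103 (P = (1/2)*(-206) = -103)
n = -103/266 ≈ -0.38722
n*(-6845) = -103/266*(-6845) = 705035/266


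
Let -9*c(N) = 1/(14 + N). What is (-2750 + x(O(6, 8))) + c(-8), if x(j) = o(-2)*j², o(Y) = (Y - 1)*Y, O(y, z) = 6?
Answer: -136837/54 ≈ -2534.0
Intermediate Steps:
o(Y) = Y*(-1 + Y) (o(Y) = (-1 + Y)*Y = Y*(-1 + Y))
c(N) = -1/(9*(14 + N))
x(j) = 6*j² (x(j) = (-2*(-1 - 2))*j² = (-2*(-3))*j² = 6*j²)
(-2750 + x(O(6, 8))) + c(-8) = (-2750 + 6*6²) - 1/(126 + 9*(-8)) = (-2750 + 6*36) - 1/(126 - 72) = (-2750 + 216) - 1/54 = -2534 - 1*1/54 = -2534 - 1/54 = -136837/54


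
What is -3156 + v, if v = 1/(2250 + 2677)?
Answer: -15549611/4927 ≈ -3156.0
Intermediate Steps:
v = 1/4927 ≈ 0.00020296
-3156 + v = -3156 + 1/4927 = -15549611/4927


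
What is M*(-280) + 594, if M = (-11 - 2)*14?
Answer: 51554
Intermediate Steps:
M = -182 (M = -13*14 = -182)
M*(-280) + 594 = -182*(-280) + 594 = 50960 + 594 = 51554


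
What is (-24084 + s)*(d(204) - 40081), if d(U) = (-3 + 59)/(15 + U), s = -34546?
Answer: 514635554290/219 ≈ 2.3499e+9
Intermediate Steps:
d(U) = 56/(15 + U)
(-24084 + s)*(d(204) - 40081) = (-24084 - 34546)*(56/(15 + 204) - 40081) = -58630*(56/219 - 40081) = -58630*(-8777683/219) = 514635554290/219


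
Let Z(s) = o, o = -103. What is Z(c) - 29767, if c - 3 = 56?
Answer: -29870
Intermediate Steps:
c = 59 (c = 3 + 56 = 59)
Z(s) = -103
Z(c) - 29767 = -103 - 29767 = -29870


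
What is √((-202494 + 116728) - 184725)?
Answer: I*√270491 ≈ 520.09*I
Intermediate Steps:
√((-202494 + 116728) - 184725) = √(-85766 - 184725) = √(-270491) = I*√270491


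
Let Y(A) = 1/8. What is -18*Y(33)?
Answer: -9/4 ≈ -2.2500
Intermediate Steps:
Y(A) = ⅛
-18*Y(33) = -18*⅛ = -9/4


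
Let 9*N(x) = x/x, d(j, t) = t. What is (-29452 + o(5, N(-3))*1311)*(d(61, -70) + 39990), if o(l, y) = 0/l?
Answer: -1175723840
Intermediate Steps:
N(x) = ⅑ (N(x) = (x/x)/9 = (⅑)*1 = ⅑)
o(l, y) = 0
(-29452 + o(5, N(-3))*1311)*(d(61, -70) + 39990) = (-29452 + 0*1311)*(-70 + 39990) = (-29452 + 0)*39920 = -29452*39920 = -1175723840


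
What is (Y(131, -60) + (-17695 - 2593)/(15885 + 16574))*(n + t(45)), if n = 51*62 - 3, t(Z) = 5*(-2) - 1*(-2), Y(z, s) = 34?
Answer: 3413535018/32459 ≈ 1.0516e+5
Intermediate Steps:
t(Z) = -8 (t(Z) = -10 + 2 = -8)
n = 3159 (n = 3162 - 3 = 3159)
(Y(131, -60) + (-17695 - 2593)/(15885 + 16574))*(n + t(45)) = (34 + (-17695 - 2593)/(15885 + 16574))*(3159 - 8) = (34 - 20288/32459)*3151 = (1083318/32459)*3151 = 3413535018/32459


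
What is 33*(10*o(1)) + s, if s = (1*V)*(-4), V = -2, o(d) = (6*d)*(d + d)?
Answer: 3968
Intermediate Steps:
o(d) = 12*d**2 (o(d) = (6*d)*(2*d) = 12*d**2)
s = 8 (s = (1*(-2))*(-4) = -2*(-4) = 8)
33*(10*o(1)) + s = 33*(10*(12*1**2)) + 8 = 33*(10*(12*1)) + 8 = 33*(10*12) + 8 = 33*120 + 8 = 3960 + 8 = 3968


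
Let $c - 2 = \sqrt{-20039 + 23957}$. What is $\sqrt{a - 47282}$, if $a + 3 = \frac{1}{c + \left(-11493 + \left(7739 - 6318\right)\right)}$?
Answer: $\frac{\sqrt{-476159951 + 47285 \sqrt{3918}}}{\sqrt{10070 - \sqrt{3918}}} \approx 217.45 i$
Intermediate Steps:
$c = 2 + \sqrt{3918}$ ($c = 2 + \sqrt{-20039 + 23957} = 2 + \sqrt{3918} \approx 64.594$)
$a = -3 + \frac{1}{-10070 + \sqrt{3918}}$ ($a = -3 + \frac{1}{\left(2 + \sqrt{3918}\right) + \left(-11493 + \left(7739 - 6318\right)\right)} = -3 + \frac{1}{\left(2 + \sqrt{3918}\right) + \left(-11493 + 1421\right)} = -3 + \frac{1}{\left(2 + \sqrt{3918}\right) - 10072} = -3 + \frac{1}{-10070 + \sqrt{3918}} \approx -3.0001$)
$\sqrt{a - 47282} = \sqrt{\left(- \frac{152106508}{50700491} - \frac{\sqrt{3918}}{101400982}\right) - 47282} = \sqrt{- \frac{2397372721970}{50700491} - \frac{\sqrt{3918}}{101400982}}$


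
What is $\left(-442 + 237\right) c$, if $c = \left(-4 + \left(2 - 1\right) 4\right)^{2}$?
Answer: $0$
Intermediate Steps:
$c = 0$ ($c = \left(-4 + 1 \cdot 4\right)^{2} = \left(-4 + 4\right)^{2} = 0^{2} = 0$)
$\left(-442 + 237\right) c = \left(-442 + 237\right) 0 = \left(-205\right) 0 = 0$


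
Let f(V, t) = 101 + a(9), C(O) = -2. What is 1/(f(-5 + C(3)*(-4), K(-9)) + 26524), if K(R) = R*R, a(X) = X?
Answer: 1/26634 ≈ 3.7546e-5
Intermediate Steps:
K(R) = R**2
f(V, t) = 110 (f(V, t) = 101 + 9 = 110)
1/(f(-5 + C(3)*(-4), K(-9)) + 26524) = 1/(110 + 26524) = 1/26634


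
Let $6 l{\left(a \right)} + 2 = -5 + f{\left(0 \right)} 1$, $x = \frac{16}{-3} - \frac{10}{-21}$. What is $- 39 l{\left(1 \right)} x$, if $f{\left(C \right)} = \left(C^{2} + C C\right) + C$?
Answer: $-221$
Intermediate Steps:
$f{\left(C \right)} = C + 2 C^{2}$ ($f{\left(C \right)} = \left(C^{2} + C^{2}\right) + C = 2 C^{2} + C = C + 2 C^{2}$)
$x = - \frac{34}{7}$ ($x = 16 \left(- \frac{1}{3}\right) - - \frac{10}{21} = - \frac{16}{3} + \frac{10}{21} = - \frac{34}{7} \approx -4.8571$)
$l{\left(a \right)} = - \frac{7}{6}$ ($l{\left(a \right)} = - \frac{1}{3} + \frac{-5 + 0 \left(1 + 2 \cdot 0\right) 1}{6} = - \frac{1}{3} + \frac{-5 + 0 \left(1 + 0\right) 1}{6} = - \frac{1}{3} + \frac{-5 + 0 \cdot 1 \cdot 1}{6} = - \frac{1}{3} + \frac{-5 + 0 \cdot 1}{6} = - \frac{1}{3} + \frac{-5 + 0}{6} = - \frac{1}{3} + \frac{1}{6} \left(-5\right) = - \frac{1}{3} - \frac{5}{6} = - \frac{7}{6}$)
$- 39 l{\left(1 \right)} x = \left(-39\right) \left(- \frac{7}{6}\right) \left(- \frac{34}{7}\right) = \frac{91}{2} \left(- \frac{34}{7}\right) = -221$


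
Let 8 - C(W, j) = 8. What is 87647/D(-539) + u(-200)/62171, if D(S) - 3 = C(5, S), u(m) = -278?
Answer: 5449100803/186513 ≈ 29216.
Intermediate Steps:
C(W, j) = 0 (C(W, j) = 8 - 1*8 = 8 - 8 = 0)
D(S) = 3 (D(S) = 3 + 0 = 3)
87647/D(-539) + u(-200)/62171 = 87647/3 - 278/62171 = 5449100803/186513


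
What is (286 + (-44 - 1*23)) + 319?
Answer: 538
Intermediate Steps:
(286 + (-44 - 1*23)) + 319 = (286 + (-44 - 23)) + 319 = (286 - 67) + 319 = 219 + 319 = 538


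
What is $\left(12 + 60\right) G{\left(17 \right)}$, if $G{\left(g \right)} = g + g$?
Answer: $2448$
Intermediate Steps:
$G{\left(g \right)} = 2 g$
$\left(12 + 60\right) G{\left(17 \right)} = \left(12 + 60\right) 2 \cdot 17 = 72 \cdot 34 = 2448$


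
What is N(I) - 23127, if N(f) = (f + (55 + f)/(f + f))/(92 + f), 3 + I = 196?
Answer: -66950698/2895 ≈ -23126.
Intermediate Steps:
I = 193 (I = -3 + 196 = 193)
N(f) = (f + (55 + f)/(2*f))/(92 + f) (N(f) = (f + (55 + f)/((2*f)))/(92 + f) = (f + (55 + f)*(1/(2*f)))/(92 + f) = (f + (55 + f)/(2*f))/(92 + f))
N(I) - 23127 = (½)*(55 + 193 + 2*193²)/(193*(92 + 193)) - 23127 = (½)*(1/193)*(55 + 193 + 2*37249)/285 - 23127 = (½)*(1/193)*(1/285)*(55 + 193 + 74498) - 23127 = (½)*(1/193)*(1/285)*74746 - 23127 = 1967/2895 - 23127 = -66950698/2895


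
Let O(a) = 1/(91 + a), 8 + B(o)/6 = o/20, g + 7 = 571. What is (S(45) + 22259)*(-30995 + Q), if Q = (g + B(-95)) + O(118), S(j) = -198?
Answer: -281324806113/418 ≈ -6.7303e+8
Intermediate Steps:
g = 564 (g = -7 + 571 = 564)
B(o) = -48 + 3*o/10 (B(o) = -48 + 6*(o/20) = -48 + 3*o/10)
Q = 203777/418 (Q = (564 + (-48 + (3/10)*(-95))) + 1/(91 + 118) = (564 + (-48 - 57/2)) + 1/209 = (564 - 153/2) + 1/209 = 975/2 + 1/209 = 203777/418 ≈ 487.50)
(S(45) + 22259)*(-30995 + Q) = (-198 + 22259)*(-30995 + 203777/418) = 22061*(-12752133/418) = -281324806113/418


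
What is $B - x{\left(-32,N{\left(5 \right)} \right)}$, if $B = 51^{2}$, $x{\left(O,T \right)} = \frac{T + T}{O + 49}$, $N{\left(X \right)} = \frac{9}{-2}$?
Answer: $\frac{44226}{17} \approx 2601.5$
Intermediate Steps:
$N{\left(X \right)} = - \frac{9}{2}$ ($N{\left(X \right)} = 9 \left(- \frac{1}{2}\right) = - \frac{9}{2}$)
$x{\left(O,T \right)} = \frac{2 T}{49 + O}$
$B = 2601$
$B - x{\left(-32,N{\left(5 \right)} \right)} = 2601 - 2 \left(- \frac{9}{2}\right) \frac{1}{49 - 32} = 2601 - 2 \left(- \frac{9}{2}\right) \frac{1}{17} = 2601 - - \frac{9}{17} = 2601 + \frac{9}{17} = \frac{44226}{17}$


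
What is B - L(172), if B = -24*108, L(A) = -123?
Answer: -2469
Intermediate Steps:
B = -2592
B - L(172) = -2592 - 1*(-123) = -2592 + 123 = -2469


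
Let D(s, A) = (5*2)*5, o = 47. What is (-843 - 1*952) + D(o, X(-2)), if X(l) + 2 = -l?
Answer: -1745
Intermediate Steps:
X(l) = -2 - l
D(s, A) = 50 (D(s, A) = 10*5 = 50)
(-843 - 1*952) + D(o, X(-2)) = (-843 - 1*952) + 50 = (-843 - 952) + 50 = -1795 + 50 = -1745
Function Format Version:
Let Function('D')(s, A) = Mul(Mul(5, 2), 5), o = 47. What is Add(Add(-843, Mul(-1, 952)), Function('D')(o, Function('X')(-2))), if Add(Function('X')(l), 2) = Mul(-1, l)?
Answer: -1745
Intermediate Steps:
Function('X')(l) = Add(-2, Mul(-1, l))
Function('D')(s, A) = 50 (Function('D')(s, A) = Mul(10, 5) = 50)
Add(Add(-843, Mul(-1, 952)), Function('D')(o, Function('X')(-2))) = Add(Add(-843, Mul(-1, 952)), 50) = Add(Add(-843, -952), 50) = Add(-1795, 50) = -1745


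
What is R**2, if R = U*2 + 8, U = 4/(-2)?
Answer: 16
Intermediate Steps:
U = -2 (U = 4*(-1/2) = -2)
R = 4 (R = -2*2 + 8 = -4 + 8 = 4)
R**2 = 4**2 = 16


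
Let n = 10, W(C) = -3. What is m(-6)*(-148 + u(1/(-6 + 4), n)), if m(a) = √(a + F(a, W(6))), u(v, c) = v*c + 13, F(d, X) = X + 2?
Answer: -140*I*√7 ≈ -370.41*I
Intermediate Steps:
F(d, X) = 2 + X
u(v, c) = 13 + c*v (u(v, c) = c*v + 13 = 13 + c*v)
m(a) = √(-1 + a) (m(a) = √(a + (2 - 3)) = √(a - 1) = √(-1 + a))
m(-6)*(-148 + u(1/(-6 + 4), n)) = √(-1 - 6)*(-148 + (13 + 10/(-6 + 4))) = √(-7)*(-148 + (13 + 10/(-2))) = (I*√7)*(-148 + (13 + 10*(-½))) = (I*√7)*(-148 + (13 - 5)) = (I*√7)*(-148 + 8) = (I*√7)*(-140) = -140*I*√7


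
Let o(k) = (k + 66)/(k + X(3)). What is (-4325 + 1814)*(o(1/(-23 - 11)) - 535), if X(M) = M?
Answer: 130049712/101 ≈ 1.2876e+6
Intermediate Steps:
o(k) = (66 + k)/(3 + k) (o(k) = (k + 66)/(k + 3) = (66 + k)/(3 + k))
(-4325 + 1814)*(o(1/(-23 - 11)) - 535) = (-4325 + 1814)*((66 + 1/(-23 - 11))/(3 + 1/(-23 - 11)) - 535) = -2511*((66 + 1/(-34))/(3 + 1/(-34)) - 535) = -2511*((66 - 1/34)/(3 - 1/34) - 535) = -2511*((2243/34)/(101/34) - 535) = -2511*((34/101)*(2243/34) - 535) = -2511*(2243/101 - 535) = -2511*(-51792/101) = 130049712/101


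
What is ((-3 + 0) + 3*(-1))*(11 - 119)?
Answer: 648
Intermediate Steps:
((-3 + 0) + 3*(-1))*(11 - 119) = (-3 - 3)*(-108) = -6*(-108) = 648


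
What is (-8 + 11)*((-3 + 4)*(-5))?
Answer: -15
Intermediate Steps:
(-8 + 11)*((-3 + 4)*(-5)) = 3*(1*(-5)) = 3*(-5) = -15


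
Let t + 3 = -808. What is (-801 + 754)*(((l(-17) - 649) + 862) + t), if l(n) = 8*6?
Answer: 25850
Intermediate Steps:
l(n) = 48
t = -811 (t = -3 - 808 = -811)
(-801 + 754)*(((l(-17) - 649) + 862) + t) = (-801 + 754)*(((48 - 649) + 862) - 811) = -47*((-601 + 862) - 811) = -47*(261 - 811) = -47*(-550) = 25850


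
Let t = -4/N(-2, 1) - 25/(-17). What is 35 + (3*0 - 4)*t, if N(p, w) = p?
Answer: 359/17 ≈ 21.118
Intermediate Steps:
t = 59/17 (t = -4/(-2) - 25/(-17) = -4*(-½) - 25*(-1/17) = 2 + 25/17 = 59/17 ≈ 3.4706)
35 + (3*0 - 4)*t = 35 + (3*0 - 4)*(59/17) = 35 + (0 - 4)*(59/17) = 35 - 4*59/17 = 35 - 236/17 = 359/17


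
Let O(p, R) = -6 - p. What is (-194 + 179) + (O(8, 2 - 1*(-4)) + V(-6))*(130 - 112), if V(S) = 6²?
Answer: 381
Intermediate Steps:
V(S) = 36
(-194 + 179) + (O(8, 2 - 1*(-4)) + V(-6))*(130 - 112) = (-194 + 179) + ((-6 - 1*8) + 36)*(130 - 112) = -15 + ((-6 - 8) + 36)*18 = -15 + (-14 + 36)*18 = -15 + 22*18 = -15 + 396 = 381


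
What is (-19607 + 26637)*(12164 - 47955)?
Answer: -251610730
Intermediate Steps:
(-19607 + 26637)*(12164 - 47955) = 7030*(-35791) = -251610730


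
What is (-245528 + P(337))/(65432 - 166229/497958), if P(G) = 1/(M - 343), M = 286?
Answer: -2322990170642/619062210913 ≈ -3.7524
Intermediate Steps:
P(G) = -1/57 (P(G) = 1/(286 - 343) = 1/(-57) = -1/57)
(-245528 + P(337))/(65432 - 166229/497958) = (-245528 - 1/57)/(65432 - 166229/497958) = -13995097/(57*(65432 - 166229*1/497958)) = -13995097/(57*(65432 - 166229/497958)) = -13995097/(57*32582221627/497958) = -13995097/57*497958/32582221627 = -2322990170642/619062210913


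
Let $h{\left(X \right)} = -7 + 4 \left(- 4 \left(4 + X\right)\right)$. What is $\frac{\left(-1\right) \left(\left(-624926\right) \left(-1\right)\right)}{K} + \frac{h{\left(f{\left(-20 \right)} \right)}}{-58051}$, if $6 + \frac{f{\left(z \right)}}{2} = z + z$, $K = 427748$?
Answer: $- \frac{18438427087}{12415599574} \approx -1.4851$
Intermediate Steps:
$f{\left(z \right)} = -12 + 4 z$ ($f{\left(z \right)} = -12 + 2 \left(z + z\right) = -12 + 2 \cdot 2 z = -12 + 4 z$)
$h{\left(X \right)} = -71 - 16 X$ ($h{\left(X \right)} = -7 + 4 \left(-16 - 4 X\right) = -7 - \left(64 + 16 X\right) = -71 - 16 X$)
$\frac{\left(-1\right) \left(\left(-624926\right) \left(-1\right)\right)}{K} + \frac{h{\left(f{\left(-20 \right)} \right)}}{-58051} = \frac{\left(-1\right) \left(\left(-624926\right) \left(-1\right)\right)}{427748} + \frac{-71 - 16 \left(-12 + 4 \left(-20\right)\right)}{-58051} = \left(-1\right) 624926 \cdot \frac{1}{427748} + \left(-71 - 16 \left(-12 - 80\right)\right) \left(- \frac{1}{58051}\right) = \left(-624926\right) \frac{1}{427748} + \left(-71 - -1472\right) \left(- \frac{1}{58051}\right) = - \frac{312463}{213874} + \left(-71 + 1472\right) \left(- \frac{1}{58051}\right) = - \frac{312463}{213874} + 1401 \left(- \frac{1}{58051}\right) = - \frac{312463}{213874} - \frac{1401}{58051} = - \frac{18438427087}{12415599574}$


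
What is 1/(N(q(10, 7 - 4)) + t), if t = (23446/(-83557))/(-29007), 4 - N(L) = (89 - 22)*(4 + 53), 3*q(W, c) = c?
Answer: -2423737899/9246560061239 ≈ -0.00026212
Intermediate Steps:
q(W, c) = c/3
N(L) = -3815 (N(L) = 4 - (89 - 22)*(4 + 53) = 4 - 67*57 = 4 - 1*3819 = 4 - 3819 = -3815)
t = 23446/2423737899 (t = (23446*(-1/83557))*(-1/29007) = -23446/83557*(-1/29007) = 23446/2423737899 ≈ 9.6735e-6)
1/(N(q(10, 7 - 4)) + t) = 1/(-3815 + 23446/2423737899) = 1/(-9246560061239/2423737899) = -2423737899/9246560061239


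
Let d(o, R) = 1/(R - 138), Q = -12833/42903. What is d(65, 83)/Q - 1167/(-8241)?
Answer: 9571136/47289605 ≈ 0.20239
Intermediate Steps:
Q = -12833/42903 (Q = -12833*1/42903 = -12833/42903 ≈ -0.29912)
d(o, R) = 1/(-138 + R)
d(65, 83)/Q - 1167/(-8241) = 1/((-138 + 83)*(-12833/42903)) - 1167/(-8241) = -42903/12833/(-55) - 1167*(-1/8241) = -1/55*(-42903/12833) + 389/2747 = 42903/705815 + 389/2747 = 9571136/47289605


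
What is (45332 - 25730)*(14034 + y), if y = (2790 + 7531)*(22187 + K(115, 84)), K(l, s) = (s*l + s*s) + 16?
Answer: 7874065240866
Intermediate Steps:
K(l, s) = 16 + s**2 + l*s (K(l, s) = (l*s + s**2) + 16 = (s**2 + l*s) + 16 = 16 + s**2 + l*s)
y = 401682999 (y = (2790 + 7531)*(22187 + (16 + 84**2 + 115*84)) = 10321*(22187 + (16 + 7056 + 9660)) = 10321*(22187 + 16732) = 10321*38919 = 401682999)
(45332 - 25730)*(14034 + y) = (45332 - 25730)*(14034 + 401682999) = 19602*401697033 = 7874065240866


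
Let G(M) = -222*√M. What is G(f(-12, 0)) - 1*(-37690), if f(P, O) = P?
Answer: 37690 - 444*I*√3 ≈ 37690.0 - 769.03*I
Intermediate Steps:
G(f(-12, 0)) - 1*(-37690) = -444*I*√3 - 1*(-37690) = -444*I*√3 + 37690 = 37690 - 444*I*√3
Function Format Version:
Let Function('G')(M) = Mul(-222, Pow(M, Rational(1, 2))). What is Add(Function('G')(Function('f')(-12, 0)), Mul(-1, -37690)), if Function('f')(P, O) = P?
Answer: Add(37690, Mul(-444, I, Pow(3, Rational(1, 2)))) ≈ Add(37690., Mul(-769.03, I))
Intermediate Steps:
Add(Function('G')(Function('f')(-12, 0)), Mul(-1, -37690)) = Add(Mul(-222, Pow(-12, Rational(1, 2))), Mul(-1, -37690)) = Add(Mul(-222, Mul(2, I, Pow(3, Rational(1, 2)))), 37690) = Add(Mul(-444, I, Pow(3, Rational(1, 2))), 37690) = Add(37690, Mul(-444, I, Pow(3, Rational(1, 2))))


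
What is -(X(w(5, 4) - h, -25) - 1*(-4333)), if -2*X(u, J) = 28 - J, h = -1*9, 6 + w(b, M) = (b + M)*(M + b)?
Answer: -8613/2 ≈ -4306.5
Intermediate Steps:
w(b, M) = -6 + (M + b)² (w(b, M) = -6 + (b + M)*(M + b) = -6 + (M + b)*(M + b) = -6 + (M + b)²)
h = -9
X(u, J) = -14 + J/2 (X(u, J) = -(28 - J)/2 = -14 + J/2)
-(X(w(5, 4) - h, -25) - 1*(-4333)) = -((-14 + (½)*(-25)) - 1*(-4333)) = -((-14 - 25/2) + 4333) = -(-53/2 + 4333) = -1*8613/2 = -8613/2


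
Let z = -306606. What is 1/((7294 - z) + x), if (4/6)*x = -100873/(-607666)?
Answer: 1215332/381493017419 ≈ 3.1857e-6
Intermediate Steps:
x = 302619/1215332 (x = 3*(-100873/(-607666))/2 = 3*(-100873*(-1/607666))/2 = (3/2)*(100873/607666) = 302619/1215332 ≈ 0.24900)
1/((7294 - z) + x) = 1/((7294 - 1*(-306606)) + 302619/1215332) = 1/((7294 + 306606) + 302619/1215332) = 1/(313900 + 302619/1215332) = 1/(381493017419/1215332) = 1215332/381493017419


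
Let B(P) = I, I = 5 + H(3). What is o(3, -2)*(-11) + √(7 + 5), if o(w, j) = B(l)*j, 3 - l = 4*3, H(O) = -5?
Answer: 2*√3 ≈ 3.4641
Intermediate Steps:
I = 0 (I = 5 - 5 = 0)
l = -9 (l = 3 - 4*3 = 3 - 1*12 = 3 - 12 = -9)
B(P) = 0
o(w, j) = 0 (o(w, j) = 0*j = 0)
o(3, -2)*(-11) + √(7 + 5) = 0*(-11) + √(7 + 5) = 0 + √12 = 0 + 2*√3 = 2*√3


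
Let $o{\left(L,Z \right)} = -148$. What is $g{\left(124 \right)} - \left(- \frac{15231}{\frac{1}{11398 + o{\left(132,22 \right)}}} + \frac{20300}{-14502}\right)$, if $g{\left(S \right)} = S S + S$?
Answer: $\frac{1242562186900}{7251} \approx 1.7136 \cdot 10^{8}$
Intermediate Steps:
$g{\left(S \right)} = S + S^{2}$ ($g{\left(S \right)} = S^{2} + S = S + S^{2}$)
$g{\left(124 \right)} - \left(- \frac{15231}{\frac{1}{11398 + o{\left(132,22 \right)}}} + \frac{20300}{-14502}\right) = 124 \left(1 + 124\right) - \left(- \frac{15231}{\frac{1}{11398 - 148}} + \frac{20300}{-14502}\right) = 124 \cdot 125 - \left(- \frac{15231}{\frac{1}{11250}} + 20300 \left(- \frac{1}{14502}\right)\right) = 15500 - \left(- 15231 \frac{1}{\frac{1}{11250}} - \frac{10150}{7251}\right) = 15500 - \left(\left(-15231\right) 11250 - \frac{10150}{7251}\right) = 15500 - \left(-171348750 - \frac{10150}{7251}\right) = 15500 - - \frac{1242449796400}{7251} = 15500 + \frac{1242449796400}{7251} = \frac{1242562186900}{7251}$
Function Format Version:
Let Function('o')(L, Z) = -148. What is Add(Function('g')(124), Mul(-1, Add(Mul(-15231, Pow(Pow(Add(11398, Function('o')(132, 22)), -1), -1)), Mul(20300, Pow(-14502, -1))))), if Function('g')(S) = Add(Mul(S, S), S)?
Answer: Rational(1242562186900, 7251) ≈ 1.7136e+8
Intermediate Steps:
Function('g')(S) = Add(S, Pow(S, 2)) (Function('g')(S) = Add(Pow(S, 2), S) = Add(S, Pow(S, 2)))
Add(Function('g')(124), Mul(-1, Add(Mul(-15231, Pow(Pow(Add(11398, Function('o')(132, 22)), -1), -1)), Mul(20300, Pow(-14502, -1))))) = Add(Mul(124, Add(1, 124)), Mul(-1, Add(Mul(-15231, Pow(Pow(Add(11398, -148), -1), -1)), Mul(20300, Pow(-14502, -1))))) = Add(Mul(124, 125), Mul(-1, Add(Mul(-15231, Pow(Pow(11250, -1), -1)), Mul(20300, Rational(-1, 14502))))) = Add(15500, Mul(-1, Add(Mul(-15231, Pow(Rational(1, 11250), -1)), Rational(-10150, 7251)))) = Add(15500, Mul(-1, Add(Mul(-15231, 11250), Rational(-10150, 7251)))) = Add(15500, Mul(-1, Add(-171348750, Rational(-10150, 7251)))) = Add(15500, Mul(-1, Rational(-1242449796400, 7251))) = Add(15500, Rational(1242449796400, 7251)) = Rational(1242562186900, 7251)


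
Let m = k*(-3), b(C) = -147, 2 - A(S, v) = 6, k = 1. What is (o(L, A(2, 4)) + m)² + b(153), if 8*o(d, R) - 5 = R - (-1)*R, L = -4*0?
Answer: -8679/64 ≈ -135.61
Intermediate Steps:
L = 0
A(S, v) = -4 (A(S, v) = 2 - 1*6 = 2 - 6 = -4)
m = -3 (m = 1*(-3) = -3)
o(d, R) = 5/8 + R/4 (o(d, R) = 5/8 + (R - (-1)*R)/8 = 5/8 + (R + R)/8 = 5/8 + (2*R)/8 = 5/8 + R/4)
(o(L, A(2, 4)) + m)² + b(153) = ((5/8 + (¼)*(-4)) - 3)² - 147 = ((5/8 - 1) - 3)² - 147 = (-3/8 - 3)² - 147 = (-27/8)² - 147 = 729/64 - 147 = -8679/64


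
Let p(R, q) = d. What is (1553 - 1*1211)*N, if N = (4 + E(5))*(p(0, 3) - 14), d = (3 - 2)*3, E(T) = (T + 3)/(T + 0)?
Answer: -105336/5 ≈ -21067.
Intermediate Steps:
E(T) = (3 + T)/T
d = 3 (d = 1*3 = 3)
p(R, q) = 3
N = -308/5 (N = (4 + (3 + 5)/5)*(3 - 14) = (4 + (⅕)*8)*(-11) = (4 + 8/5)*(-11) = (28/5)*(-11) = -308/5 ≈ -61.600)
(1553 - 1*1211)*N = (1553 - 1*1211)*(-308/5) = (1553 - 1211)*(-308/5) = 342*(-308/5) = -105336/5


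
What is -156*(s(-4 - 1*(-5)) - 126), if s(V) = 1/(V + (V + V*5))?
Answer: 137436/7 ≈ 19634.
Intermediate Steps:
s(V) = 1/(7*V) (s(V) = 1/(V + (V + 5*V)) = 1/(V + 6*V) = 1/(7*V))
-156*(s(-4 - 1*(-5)) - 126) = -156*(1/(7*(-4 - 1*(-5))) - 126) = -156*(1/(7*(-4 + 5)) - 126) = -156*((⅐)/1 - 126) = -156*((⅐)*1 - 126) = -156*(⅐ - 126) = -156*(-881/7) = 137436/7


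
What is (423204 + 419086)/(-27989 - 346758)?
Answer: -842290/374747 ≈ -2.2476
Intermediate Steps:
(423204 + 419086)/(-27989 - 346758) = 842290/(-374747) = 842290*(-1/374747) = -842290/374747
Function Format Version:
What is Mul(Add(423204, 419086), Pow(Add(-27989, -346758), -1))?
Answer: Rational(-842290, 374747) ≈ -2.2476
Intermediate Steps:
Mul(Add(423204, 419086), Pow(Add(-27989, -346758), -1)) = Mul(842290, Pow(-374747, -1)) = Mul(842290, Rational(-1, 374747)) = Rational(-842290, 374747)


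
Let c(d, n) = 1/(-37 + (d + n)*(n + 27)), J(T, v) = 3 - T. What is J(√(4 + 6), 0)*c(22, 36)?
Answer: 3/3617 - √10/3617 ≈ -4.4865e-5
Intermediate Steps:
c(d, n) = 1/(-37 + (27 + n)*(d + n)) (c(d, n) = 1/(-37 + (d + n)*(27 + n)) = 1/(-37 + (27 + n)*(d + n)))
J(√(4 + 6), 0)*c(22, 36) = (3 - √(4 + 6))/(-37 + 36² + 27*22 + 27*36 + 22*36) = (3 - √10)/(-37 + 1296 + 594 + 972 + 792) = (3 - √10)/3617 = (3 - √10)*(1/3617) = 3/3617 - √10/3617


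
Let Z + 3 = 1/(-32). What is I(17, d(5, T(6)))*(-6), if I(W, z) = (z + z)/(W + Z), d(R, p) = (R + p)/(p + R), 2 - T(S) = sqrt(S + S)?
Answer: -128/149 ≈ -0.85906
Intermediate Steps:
T(S) = 2 - sqrt(2)*sqrt(S) (T(S) = 2 - sqrt(S + S) = 2 - sqrt(2*S) = 2 - sqrt(2)*sqrt(S))
d(R, p) = 1 (d(R, p) = (R + p)/(R + p) = 1)
Z = -97/32 (Z = -3 + 1/(-32) = -3 - 1/32 = -97/32 ≈ -3.0313)
I(W, z) = 2*z/(-97/32 + W) (I(W, z) = (z + z)/(W - 97/32) = (2*z)/(-97/32 + W) = 2*z/(-97/32 + W))
I(17, d(5, T(6)))*(-6) = (64*1/(-97 + 32*17))*(-6) = (64*1/(-97 + 544))*(-6) = (64*1/447)*(-6) = (64*1*(1/447))*(-6) = (64/447)*(-6) = -128/149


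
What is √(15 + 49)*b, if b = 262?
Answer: 2096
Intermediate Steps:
√(15 + 49)*b = √(15 + 49)*262 = √64*262 = 8*262 = 2096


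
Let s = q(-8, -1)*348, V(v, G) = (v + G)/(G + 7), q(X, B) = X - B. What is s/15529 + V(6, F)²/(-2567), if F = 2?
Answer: -507504028/3228898383 ≈ -0.15718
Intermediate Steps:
V(v, G) = (G + v)/(7 + G)
s = -2436 (s = (-8 - 1*(-1))*348 = (-8 + 1)*348 = -7*348 = -2436)
s/15529 + V(6, F)²/(-2567) = -2436/15529 + ((2 + 6)/(7 + 2))²/(-2567) = -2436*1/15529 + (8/9)²*(-1/2567) = -2436/15529 + ((⅑)*8)²*(-1/2567) = -2436/15529 + (8/9)²*(-1/2567) = -2436/15529 + (64/81)*(-1/2567) = -2436/15529 - 64/207927 = -507504028/3228898383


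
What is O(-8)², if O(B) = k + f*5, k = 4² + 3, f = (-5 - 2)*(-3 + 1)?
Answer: 7921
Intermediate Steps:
f = 14 (f = -7*(-2) = 14)
k = 19 (k = 16 + 3 = 19)
O(B) = 89 (O(B) = 19 + 14*5 = 19 + 70 = 89)
O(-8)² = 89² = 7921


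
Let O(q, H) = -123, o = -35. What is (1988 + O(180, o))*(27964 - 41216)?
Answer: -24714980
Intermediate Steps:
(1988 + O(180, o))*(27964 - 41216) = (1988 - 123)*(27964 - 41216) = 1865*(-13252) = -24714980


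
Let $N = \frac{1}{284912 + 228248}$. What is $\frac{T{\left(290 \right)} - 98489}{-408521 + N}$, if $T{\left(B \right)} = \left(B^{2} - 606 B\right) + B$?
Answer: $\frac{97417781240}{209636636359} \approx 0.4647$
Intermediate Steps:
$N = \frac{1}{513160} \approx 1.9487 \cdot 10^{-6}$
$T{\left(B \right)} = B^{2} - 605 B$
$\frac{T{\left(290 \right)} - 98489}{-408521 + N} = \frac{290 \left(-605 + 290\right) - 98489}{-408521 + \frac{1}{513160}} = \frac{290 \left(-315\right) - 98489}{- \frac{209636636359}{513160}} = \left(-91350 - 98489\right) \left(- \frac{513160}{209636636359}\right) = \left(-189839\right) \left(- \frac{513160}{209636636359}\right) = \frac{97417781240}{209636636359}$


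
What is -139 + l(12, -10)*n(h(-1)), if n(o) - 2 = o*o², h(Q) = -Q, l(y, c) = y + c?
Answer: -133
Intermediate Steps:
l(y, c) = c + y
n(o) = 2 + o³ (n(o) = 2 + o*o² = 2 + o³)
-139 + l(12, -10)*n(h(-1)) = -139 + (-10 + 12)*(2 + (-1*(-1))³) = -139 + 2*(2 + 1³) = -139 + 2*(2 + 1) = -139 + 2*3 = -139 + 6 = -133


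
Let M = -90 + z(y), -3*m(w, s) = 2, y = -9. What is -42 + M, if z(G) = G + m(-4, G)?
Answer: -425/3 ≈ -141.67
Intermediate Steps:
m(w, s) = -⅔ (m(w, s) = -⅓*2 = -⅔)
z(G) = -⅔ + G (z(G) = G - ⅔ = -⅔ + G)
M = -299/3 (M = -90 + (-⅔ - 9) = -90 - 29/3 = -299/3 ≈ -99.667)
-42 + M = -42 - 299/3 = -425/3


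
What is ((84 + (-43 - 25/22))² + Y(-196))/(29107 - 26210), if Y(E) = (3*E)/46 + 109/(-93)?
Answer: 1630720015/2999194572 ≈ 0.54372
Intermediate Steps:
Y(E) = -109/93 + 3*E/46 (Y(E) = (3*E)*(1/46) + 109*(-1/93) = 3*E/46 - 109/93 = -109/93 + 3*E/46)
((84 + (-43 - 25/22))² + Y(-196))/(29107 - 26210) = ((84 + (-43 - 25/22))² + (-109/93 + (3/46)*(-196)))/(29107 - 26210) = ((84 + (-43 - 25*1/22))² + (-109/93 - 294/23))/2897 = ((84 + (-43 - 25/22))² - 29849/2139)*(1/2897) = ((84 - 971/22)² - 29849/2139)*(1/2897) = ((877/22)² - 29849/2139)*(1/2897) = (769129/484 - 29849/2139)*(1/2897) = (1630720015/1035276)*(1/2897) = 1630720015/2999194572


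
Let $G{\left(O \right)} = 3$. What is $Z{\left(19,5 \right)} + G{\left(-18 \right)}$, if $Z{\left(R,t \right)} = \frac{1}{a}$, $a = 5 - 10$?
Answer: $\frac{14}{5} \approx 2.8$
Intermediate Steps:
$a = -5$ ($a = 5 - 10 = -5$)
$Z{\left(R,t \right)} = - \frac{1}{5}$ ($Z{\left(R,t \right)} = \frac{1}{-5} = - \frac{1}{5}$)
$Z{\left(19,5 \right)} + G{\left(-18 \right)} = - \frac{1}{5} + 3 = \frac{14}{5}$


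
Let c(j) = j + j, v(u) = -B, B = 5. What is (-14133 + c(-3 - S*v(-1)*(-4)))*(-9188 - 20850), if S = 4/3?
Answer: 1278927926/3 ≈ 4.2631e+8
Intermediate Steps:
S = 4/3 (S = 4*(1/3) = 4/3 ≈ 1.3333)
v(u) = -5 (v(u) = -1*5 = -5)
c(j) = 2*j
(-14133 + c(-3 - S*v(-1)*(-4)))*(-9188 - 20850) = (-14133 + 2*(-3 - (4/3)*(-5)*(-4)))*(-9188 - 20850) = (-14133 + 2*(-3 - (-20)*(-4)/3))*(-30038) = (-14133 + 2*(-3 - 1*80/3))*(-30038) = (-14133 + 2*(-3 - 80/3))*(-30038) = (-14133 + 2*(-89/3))*(-30038) = (-14133 - 178/3)*(-30038) = -42577/3*(-30038) = 1278927926/3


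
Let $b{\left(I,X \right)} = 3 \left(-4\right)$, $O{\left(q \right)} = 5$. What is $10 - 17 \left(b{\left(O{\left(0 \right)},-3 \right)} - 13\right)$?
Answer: $435$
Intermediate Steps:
$b{\left(I,X \right)} = -12$
$10 - 17 \left(b{\left(O{\left(0 \right)},-3 \right)} - 13\right) = 10 - 17 \left(-12 - 13\right) = 10 - -425 = 10 + 425 = 435$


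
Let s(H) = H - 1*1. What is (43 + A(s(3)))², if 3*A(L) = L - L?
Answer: 1849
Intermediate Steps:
s(H) = -1 + H (s(H) = H - 1 = -1 + H)
A(L) = 0 (A(L) = (L - L)/3 = (⅓)*0 = 0)
(43 + A(s(3)))² = (43 + 0)² = 43² = 1849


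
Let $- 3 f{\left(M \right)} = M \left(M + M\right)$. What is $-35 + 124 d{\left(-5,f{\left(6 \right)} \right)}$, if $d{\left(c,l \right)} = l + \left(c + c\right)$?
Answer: $-4251$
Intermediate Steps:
$f{\left(M \right)} = - \frac{2 M^{2}}{3}$ ($f{\left(M \right)} = - \frac{M \left(M + M\right)}{3} = - \frac{M 2 M}{3} = - \frac{2 M^{2}}{3}$)
$d{\left(c,l \right)} = l + 2 c$
$-35 + 124 d{\left(-5,f{\left(6 \right)} \right)} = -35 + 124 \left(- \frac{2 \cdot 6^{2}}{3} + 2 \left(-5\right)\right) = -35 + 124 \left(\left(- \frac{2}{3}\right) 36 - 10\right) = -35 + 124 \left(-24 - 10\right) = -35 + 124 \left(-34\right) = -35 - 4216 = -4251$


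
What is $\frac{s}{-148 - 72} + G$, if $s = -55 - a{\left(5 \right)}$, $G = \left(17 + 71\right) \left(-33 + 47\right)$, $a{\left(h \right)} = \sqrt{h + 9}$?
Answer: $\frac{4929}{4} + \frac{\sqrt{14}}{220} \approx 1232.3$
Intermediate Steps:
$a{\left(h \right)} = \sqrt{9 + h}$
$G = 1232$ ($G = 88 \cdot 14 = 1232$)
$s = -55 - \sqrt{14}$ ($s = -55 - \sqrt{9 + 5} = -55 - \sqrt{14} \approx -58.742$)
$\frac{s}{-148 - 72} + G = \frac{-55 - \sqrt{14}}{-148 - 72} + 1232 = \frac{-55 - \sqrt{14}}{-220} + 1232 = - \frac{-55 - \sqrt{14}}{220} + 1232 = \left(\frac{1}{4} + \frac{\sqrt{14}}{220}\right) + 1232 = \frac{4929}{4} + \frac{\sqrt{14}}{220}$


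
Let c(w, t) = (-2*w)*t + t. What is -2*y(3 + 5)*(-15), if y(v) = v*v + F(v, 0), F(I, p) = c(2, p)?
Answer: 1920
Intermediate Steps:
c(w, t) = t - 2*t*w (c(w, t) = -2*t*w + t = t - 2*t*w)
F(I, p) = -3*p (F(I, p) = p*(1 - 2*2) = p*(1 - 4) = p*(-3) = -3*p)
y(v) = v**2 (y(v) = v*v - 3*0 = v**2 + 0 = v**2)
-2*y(3 + 5)*(-15) = -2*(3 + 5)**2*(-15) = -2*8**2*(-15) = -2*64*(-15) = -128*(-15) = 1920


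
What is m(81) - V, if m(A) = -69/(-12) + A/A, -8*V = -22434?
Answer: -5595/2 ≈ -2797.5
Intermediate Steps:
V = 11217/4 (V = -1/8*(-22434) = 11217/4 ≈ 2804.3)
m(A) = 27/4 (m(A) = -69*(-1/12) + 1 = 23/4 + 1 = 27/4)
m(81) - V = 27/4 - 1*11217/4 = 27/4 - 11217/4 = -5595/2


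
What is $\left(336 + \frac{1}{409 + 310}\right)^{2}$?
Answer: $\frac{58363312225}{516961} \approx 1.129 \cdot 10^{5}$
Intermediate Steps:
$\left(336 + \frac{1}{409 + 310}\right)^{2} = \left(336 + \frac{1}{719}\right)^{2} = \left(\frac{241585}{719}\right)^{2} = \frac{58363312225}{516961}$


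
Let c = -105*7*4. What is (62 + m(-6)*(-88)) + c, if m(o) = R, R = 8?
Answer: -3582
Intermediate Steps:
m(o) = 8
c = -2940 (c = -35*21*4 = -735*4 = -2940)
(62 + m(-6)*(-88)) + c = (62 + 8*(-88)) - 2940 = (62 - 704) - 2940 = -642 - 2940 = -3582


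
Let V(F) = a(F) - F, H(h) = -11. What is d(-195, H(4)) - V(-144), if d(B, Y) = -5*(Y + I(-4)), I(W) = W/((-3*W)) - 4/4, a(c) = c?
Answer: 185/3 ≈ 61.667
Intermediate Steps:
I(W) = -4/3 (I(W) = W*(-1/(3*W)) - 4*¼ = -⅓ - 1 = -4/3)
V(F) = 0 (V(F) = F - F = 0)
d(B, Y) = 20/3 - 5*Y (d(B, Y) = -5*(Y - 4/3) = -5*(-4/3 + Y) = 20/3 - 5*Y)
d(-195, H(4)) - V(-144) = (20/3 - 5*(-11)) - 1*0 = (20/3 + 55) + 0 = 185/3 + 0 = 185/3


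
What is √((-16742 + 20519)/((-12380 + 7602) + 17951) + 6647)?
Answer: 2*√32041386069/4391 ≈ 81.531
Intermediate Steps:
√((-16742 + 20519)/((-12380 + 7602) + 17951) + 6647) = √(3777/(-4778 + 17951) + 6647) = √(3777/13173 + 6647) = √(3777*(1/13173) + 6647) = √(1259/4391 + 6647) = √(29188236/4391) = 2*√32041386069/4391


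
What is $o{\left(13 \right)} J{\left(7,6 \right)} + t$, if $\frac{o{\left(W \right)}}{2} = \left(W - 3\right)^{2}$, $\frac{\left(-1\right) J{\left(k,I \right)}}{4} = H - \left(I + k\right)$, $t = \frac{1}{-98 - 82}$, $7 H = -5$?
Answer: $\frac{13823993}{1260} \approx 10971.0$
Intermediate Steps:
$H = - \frac{5}{7}$ ($H = \frac{1}{7} \left(-5\right) = - \frac{5}{7} \approx -0.71429$)
$t = - \frac{1}{180}$ ($t = \frac{1}{-180} = - \frac{1}{180} \approx -0.0055556$)
$J{\left(k,I \right)} = \frac{20}{7} + 4 I + 4 k$ ($J{\left(k,I \right)} = - 4 \left(- \frac{5}{7} - \left(I + k\right)\right) = - 4 \left(- \frac{5}{7} - I - k\right) = \frac{20}{7} + 4 I + 4 k$)
$o{\left(W \right)} = 2 \left(-3 + W\right)^{2}$ ($o{\left(W \right)} = 2 \left(W - 3\right)^{2} = 2 \left(-3 + W\right)^{2}$)
$o{\left(13 \right)} J{\left(7,6 \right)} + t = 2 \left(-3 + 13\right)^{2} \left(\frac{20}{7} + 4 \cdot 6 + 4 \cdot 7\right) - \frac{1}{180} = 2 \cdot 10^{2} \left(\frac{20}{7} + 24 + 28\right) - \frac{1}{180} = 2 \cdot 100 \cdot \frac{384}{7} - \frac{1}{180} = 200 \cdot \frac{384}{7} - \frac{1}{180} = \frac{76800}{7} - \frac{1}{180} = \frac{13823993}{1260}$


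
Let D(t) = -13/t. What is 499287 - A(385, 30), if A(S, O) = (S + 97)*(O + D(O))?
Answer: 7275538/15 ≈ 4.8504e+5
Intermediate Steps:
D(t) = -13/t
A(S, O) = (97 + S)*(O - 13/O) (A(S, O) = (S + 97)*(O - 13/O) = (97 + S)*(O - 13/O))
499287 - A(385, 30) = 499287 - (-1261 - 13*385 + 30²*(97 + 385))/30 = 499287 - (-1261 - 5005 + 900*482)/30 = 499287 - (-1261 - 5005 + 433800)/30 = 499287 - 427534/30 = 499287 - 1*213767/15 = 499287 - 213767/15 = 7275538/15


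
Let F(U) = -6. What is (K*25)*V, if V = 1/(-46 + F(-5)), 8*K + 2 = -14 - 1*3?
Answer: 475/416 ≈ 1.1418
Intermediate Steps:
K = -19/8 (K = -¼ + (-14 - 1*3)/8 = -¼ + (-14 - 3)/8 = -¼ + (⅛)*(-17) = -¼ - 17/8 = -19/8 ≈ -2.3750)
V = -1/52 (V = 1/(-46 - 6) = 1/(-52) = -1/52 ≈ -0.019231)
(K*25)*V = -19/8*25*(-1/52) = -475/8*(-1/52) = 475/416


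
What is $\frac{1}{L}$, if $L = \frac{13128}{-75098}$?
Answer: $- \frac{37549}{6564} \approx -5.7204$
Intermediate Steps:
$L = - \frac{6564}{37549}$ ($L = 13128 \left(- \frac{1}{75098}\right) = - \frac{6564}{37549} \approx -0.17481$)
$\frac{1}{L} = \frac{1}{- \frac{6564}{37549}} = - \frac{37549}{6564}$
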